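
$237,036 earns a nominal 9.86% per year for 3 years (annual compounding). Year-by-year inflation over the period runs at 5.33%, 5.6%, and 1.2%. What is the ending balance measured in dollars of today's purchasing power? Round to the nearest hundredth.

Nominal value at maturity: $237,036 × (1 + 9.86%)^3 ≈ $314,291.83.
Price-level factor over 3 years: 1.0533 × 1.056 × 1.012 = 1.1256322176.
Dividing the nominal maturity value by the price-level factor gives the value in today's money.

$279,213.61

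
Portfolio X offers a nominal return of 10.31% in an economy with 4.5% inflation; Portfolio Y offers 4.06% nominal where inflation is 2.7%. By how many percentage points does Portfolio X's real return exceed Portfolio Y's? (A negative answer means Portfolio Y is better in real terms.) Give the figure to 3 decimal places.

Portfolio X real return: 1.1031/1.045 − 1 = 5.5598%.
Portfolio Y real return: 1.0406/1.027 − 1 = 1.3242%.
Difference: 5.5598 − 1.3242 = 4.2356 pp.

4.236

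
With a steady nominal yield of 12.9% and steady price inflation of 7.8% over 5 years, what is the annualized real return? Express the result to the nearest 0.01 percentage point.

4.73%

With constant rates the annual real return is the same each year: (1+12.9%)/(1+7.8%) − 1 = 0.04731.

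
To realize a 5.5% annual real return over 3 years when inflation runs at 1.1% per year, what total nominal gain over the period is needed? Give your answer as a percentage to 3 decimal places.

Required annual nominal rate: (1+5.5%)(1+1.1%) − 1 = 6.6605%.
Cumulative over 3 years: (1 + 0.066605)^3 − 1 ≈ 0.21342.

21.342%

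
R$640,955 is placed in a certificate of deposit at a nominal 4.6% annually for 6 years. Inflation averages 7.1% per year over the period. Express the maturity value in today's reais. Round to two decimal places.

Nominal value at maturity: R$640,955 × (1 + 4.6%)^6 ≈ R$839,494.10.
Price-level factor over 6 years: (1 + 7.1%)^6 ≈ 1.5091653487.
Dividing the nominal maturity value by the price-level factor gives the value in today's money.

R$556,263.83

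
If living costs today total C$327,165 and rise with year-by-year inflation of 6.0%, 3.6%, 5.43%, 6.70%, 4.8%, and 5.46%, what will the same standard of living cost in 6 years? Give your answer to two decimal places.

C$446,694.01

Cumulative price-level factor: 1.060 × 1.036 × 1.0543 × 1.0670 × 1.048 × 1.0546 ≈ 1.3653478043.
The nominal amount required is C$327,165 scaled up by that factor.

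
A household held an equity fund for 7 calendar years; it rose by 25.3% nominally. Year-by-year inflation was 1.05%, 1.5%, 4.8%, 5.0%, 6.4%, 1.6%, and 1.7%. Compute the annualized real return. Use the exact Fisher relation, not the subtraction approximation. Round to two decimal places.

Cumulative inflation factor: 1.0105 × 1.015 × 1.048 × 1.050 × 1.064 × 1.016 × 1.017 ≈ 1.24082.
Nominal growth factor: 1.25300. Real growth factor = 1.25300 / 1.24082 ≈ 1.00982.
Annualized: 1.00982^(1/7) − 1 ≈ 0.00140.

0.14%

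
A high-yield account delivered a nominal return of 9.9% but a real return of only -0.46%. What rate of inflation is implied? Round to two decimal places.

From (1+r_nom) = (1+r_real)(1+π), we get 1+π = (1 + 9.9%)/(1 − 0.46%) = 1.099/0.9954 ≈ 1.10408.
So π ≈ 10.4079%.

10.41%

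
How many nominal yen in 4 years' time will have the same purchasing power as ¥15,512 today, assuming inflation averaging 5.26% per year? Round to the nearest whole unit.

Cumulative price-level factor: (1+5.26%)^4 ≈ 1.2275903413.
Multiplying ¥15,512 by the price-level factor gives the future nominal sum.

¥19,042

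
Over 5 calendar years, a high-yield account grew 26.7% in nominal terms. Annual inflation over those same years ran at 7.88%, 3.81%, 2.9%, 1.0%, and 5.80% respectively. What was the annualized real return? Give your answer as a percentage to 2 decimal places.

Cumulative inflation factor: 1.0788 × 1.0381 × 1.029 × 1.010 × 1.0580 ≈ 1.23141.
Nominal growth factor: 1.26700. Real growth factor = 1.26700 / 1.23141 ≈ 1.02890.
Annualized: 1.02890^(1/5) − 1 ≈ 0.00571.

0.57%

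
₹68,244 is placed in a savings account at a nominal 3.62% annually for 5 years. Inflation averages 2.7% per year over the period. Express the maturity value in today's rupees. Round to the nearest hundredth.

Nominal value at maturity: ₹68,244 × (1 + 3.62%)^5 ≈ ₹81,523.42.
Price-level factor over 5 years: (1 + 2.7%)^5 ≈ 1.1424895016.
The maturity value deflated by that factor is the answer in today's purchasing power.

₹71,355.95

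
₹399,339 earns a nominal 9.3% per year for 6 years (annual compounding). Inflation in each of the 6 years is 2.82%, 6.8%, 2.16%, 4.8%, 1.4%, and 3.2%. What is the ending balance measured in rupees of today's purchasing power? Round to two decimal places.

₹553,418.95

Nominal value at maturity: ₹399,339 × (1 + 9.3%)^6 ≈ ₹680,867.65.
Price-level factor over 6 years: 1.0282 × 1.068 × 1.0216 × 1.048 × 1.014 × 1.032 ≈ 1.2302933354.
The maturity value deflated by that factor is the answer in today's purchasing power.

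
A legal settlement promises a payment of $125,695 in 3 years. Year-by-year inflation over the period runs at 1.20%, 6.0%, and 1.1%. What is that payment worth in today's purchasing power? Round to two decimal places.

$115,899.21

Price-level factor over 3 years: 1.0120 × 1.060 × 1.011 = 1.08451992.
Purchasing power today: $125,695 divided by that factor.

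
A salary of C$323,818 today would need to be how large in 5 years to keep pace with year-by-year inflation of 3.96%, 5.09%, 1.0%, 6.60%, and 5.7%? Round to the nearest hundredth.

C$402,607.83

Cumulative price-level factor: 1.0396 × 1.0509 × 1.010 × 1.0660 × 1.057 ≈ 1.2433151586.
Multiplying C$323,818 by the price-level factor gives the future nominal sum.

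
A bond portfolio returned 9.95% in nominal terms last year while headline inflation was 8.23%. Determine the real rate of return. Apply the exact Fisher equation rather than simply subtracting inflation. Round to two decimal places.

1.59%

Real return via the Fisher equation: (1 + 9.95%)/(1 + 8.23%) − 1 = 1.0995/1.0823 − 1 ≈ 0.01589.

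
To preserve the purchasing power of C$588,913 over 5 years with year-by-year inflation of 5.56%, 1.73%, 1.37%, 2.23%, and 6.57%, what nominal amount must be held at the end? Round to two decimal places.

Cumulative price-level factor: 1.0556 × 1.0173 × 1.0137 × 1.0223 × 1.0657 ≈ 1.1859631614.
The nominal amount required is C$588,913 scaled up by that factor.

C$698,429.12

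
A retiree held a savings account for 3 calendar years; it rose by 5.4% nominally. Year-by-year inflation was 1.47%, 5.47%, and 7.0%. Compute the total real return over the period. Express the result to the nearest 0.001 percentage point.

-7.957%

Cumulative inflation factor: 1.0147 × 1.0547 × 1.070 ≈ 1.14512.
Nominal growth factor: 1.05400. Real growth factor = 1.05400 / 1.14512 ≈ 0.92043.
Total real return ≈ -7.9571%.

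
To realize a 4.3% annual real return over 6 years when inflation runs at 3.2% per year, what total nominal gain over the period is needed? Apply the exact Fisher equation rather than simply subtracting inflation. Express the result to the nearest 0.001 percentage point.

Required annual nominal rate: (1+4.3%)(1+3.2%) − 1 = 7.6376%.
Cumulative over 6 years: (1 + 0.076376)^6 − 1 ≈ 0.55519.

55.519%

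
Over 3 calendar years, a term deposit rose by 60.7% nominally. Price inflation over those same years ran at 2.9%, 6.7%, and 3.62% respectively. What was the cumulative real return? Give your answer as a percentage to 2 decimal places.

41.25%

Cumulative inflation factor: 1.029 × 1.067 × 1.0362 ≈ 1.13769.
Nominal growth factor: 1.60700. Real growth factor = 1.60700 / 1.13769 ≈ 1.41251.
Total real return ≈ 41.2513%.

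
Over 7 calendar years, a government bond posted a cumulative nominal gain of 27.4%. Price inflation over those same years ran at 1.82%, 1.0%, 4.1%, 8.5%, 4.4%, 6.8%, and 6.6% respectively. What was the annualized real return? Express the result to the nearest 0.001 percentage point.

Cumulative inflation factor: 1.0182 × 1.010 × 1.041 × 1.085 × 1.044 × 1.068 × 1.066 ≈ 1.38059.
Nominal growth factor: 1.27400. Real growth factor = 1.27400 / 1.38059 ≈ 0.92280.
Annualized: 0.92280^(1/7) − 1 ≈ -0.01141.

-1.141%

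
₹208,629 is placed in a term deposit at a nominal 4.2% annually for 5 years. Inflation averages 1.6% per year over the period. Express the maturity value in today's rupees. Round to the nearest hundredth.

Nominal value at maturity: ₹208,629 × (1 + 4.2%)^5 ≈ ₹256,279.15.
Price-level factor over 5 years: (1 + 1.6%)^5 ≈ 1.0826012887.
The maturity value deflated by that factor is the answer in today's purchasing power.

₹236,725.33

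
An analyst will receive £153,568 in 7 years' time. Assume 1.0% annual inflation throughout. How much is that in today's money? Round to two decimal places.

Price-level factor over 7 years: (1 + 1.0%)^7 ≈ 1.0721353521.
Purchasing power today: £153,568 divided by that factor.

£143,235.65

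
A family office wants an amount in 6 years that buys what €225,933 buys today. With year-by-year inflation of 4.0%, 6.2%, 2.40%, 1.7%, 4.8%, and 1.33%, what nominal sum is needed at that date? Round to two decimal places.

Cumulative price-level factor: 1.040 × 1.062 × 1.0240 × 1.017 × 1.048 × 1.0133 ≈ 1.2214567417.
Multiplying €225,933 by the price-level factor gives the future nominal sum.

€275,967.39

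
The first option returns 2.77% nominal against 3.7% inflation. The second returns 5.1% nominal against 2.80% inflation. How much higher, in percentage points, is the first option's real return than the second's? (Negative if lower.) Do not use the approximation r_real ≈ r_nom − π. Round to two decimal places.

The first option real return: 1.0277/1.037 − 1 = -0.897%.
The second real return: 1.051/1.0280 − 1 = 2.237%.
Difference: -0.897 − 2.237 = -3.134 pp.

-3.13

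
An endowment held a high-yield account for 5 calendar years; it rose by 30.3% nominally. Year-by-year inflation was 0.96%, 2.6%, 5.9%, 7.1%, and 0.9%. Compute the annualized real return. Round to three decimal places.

Cumulative inflation factor: 1.0096 × 1.026 × 1.059 × 1.071 × 1.009 ≈ 1.18542.
Nominal growth factor: 1.30300. Real growth factor = 1.30300 / 1.18542 ≈ 1.09919.
Annualized: 1.09919^(1/5) − 1 ≈ 0.01909.

1.909%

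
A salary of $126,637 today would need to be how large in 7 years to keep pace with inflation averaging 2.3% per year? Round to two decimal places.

$148,487.55

Cumulative price-level factor: (1+2.3%)^7 ≈ 1.1725447756.
Multiplying $126,637 by the price-level factor gives the future nominal sum.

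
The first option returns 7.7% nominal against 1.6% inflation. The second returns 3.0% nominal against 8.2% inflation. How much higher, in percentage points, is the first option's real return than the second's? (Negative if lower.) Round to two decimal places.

The first option real return: 1.077/1.016 − 1 = 6.004%.
The second real return: 1.030/1.082 − 1 = -4.806%.
Difference: 6.004 − (-4.806) = 10.810 pp.

10.81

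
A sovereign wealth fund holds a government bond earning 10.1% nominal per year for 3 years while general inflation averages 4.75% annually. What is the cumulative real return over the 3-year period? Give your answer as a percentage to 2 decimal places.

The annual real rate is (1+10.1%)/(1+4.75%) − 1 = 5.1074%.
Compounded over 3 years: (1 + 0.051074)^3 − 1 ≈ 0.16118.

16.12%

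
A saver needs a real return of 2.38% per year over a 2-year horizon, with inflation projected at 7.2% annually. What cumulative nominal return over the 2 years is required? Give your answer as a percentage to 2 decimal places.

20.45%

Required annual nominal rate: (1+2.38%)(1+7.2%) − 1 = 9.75136%.
Cumulative over 2 years: (1 + 0.0975136)^2 − 1 ≈ 0.20454.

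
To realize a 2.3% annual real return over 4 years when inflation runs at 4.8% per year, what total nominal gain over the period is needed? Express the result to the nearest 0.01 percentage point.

Required annual nominal rate: (1+2.3%)(1+4.8%) − 1 = 7.2104%.
Cumulative over 4 years: (1 + 0.072104)^4 − 1 ≈ 0.32114.

32.11%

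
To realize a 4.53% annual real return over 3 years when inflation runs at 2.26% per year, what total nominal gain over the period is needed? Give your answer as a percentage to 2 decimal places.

22.14%

Required annual nominal rate: (1+4.53%)(1+2.26%) − 1 = 6.892378%.
Cumulative over 3 years: (1 + 0.06892378)^3 − 1 ≈ 0.22135.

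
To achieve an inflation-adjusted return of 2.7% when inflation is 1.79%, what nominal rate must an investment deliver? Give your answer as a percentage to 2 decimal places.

By the Fisher equation, 1 + r_nom = (1 + 2.7%)(1 + 1.79%) = 1.027 × 1.0179 = 1.0453833.
So r_nom = 4.53833%.

4.54%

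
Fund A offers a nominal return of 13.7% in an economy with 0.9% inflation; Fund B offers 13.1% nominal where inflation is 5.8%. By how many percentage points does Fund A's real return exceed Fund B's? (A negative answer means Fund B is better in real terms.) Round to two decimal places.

5.79

Fund A real return: 1.137/1.009 − 1 = 12.686%.
Fund B real return: 1.131/1.058 − 1 = 6.900%.
Difference: 12.686 − 6.900 = 5.786 pp.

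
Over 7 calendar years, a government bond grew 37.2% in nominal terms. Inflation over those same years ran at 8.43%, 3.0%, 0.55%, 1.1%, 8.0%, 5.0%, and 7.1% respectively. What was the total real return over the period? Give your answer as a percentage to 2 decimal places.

-0.50%

Cumulative inflation factor: 1.0843 × 1.030 × 1.0055 × 1.011 × 1.080 × 1.050 × 1.071 ≈ 1.37887.
Nominal growth factor: 1.37200. Real growth factor = 1.37200 / 1.37887 ≈ 0.99502.
Total real return ≈ -0.4980%.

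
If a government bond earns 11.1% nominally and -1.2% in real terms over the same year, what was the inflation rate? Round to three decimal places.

12.449%

From (1+r_nom) = (1+r_real)(1+π), we get 1+π = (1 + 11.1%)/(1 − 1.2%) = 1.111/0.988 ≈ 1.12449.
So π ≈ 12.4494%.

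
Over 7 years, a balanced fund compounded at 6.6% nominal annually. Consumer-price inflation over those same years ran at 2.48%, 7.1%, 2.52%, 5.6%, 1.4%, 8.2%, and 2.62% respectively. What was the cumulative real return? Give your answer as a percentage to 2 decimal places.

Cumulative inflation factor: 1.0248 × 1.071 × 1.0252 × 1.056 × 1.014 × 1.082 × 1.0262 ≈ 1.33782.
Nominal growth factor: 1.56423. Real growth factor = 1.56423 / 1.33782 ≈ 1.16924.
Total real return ≈ 16.9236%.

16.92%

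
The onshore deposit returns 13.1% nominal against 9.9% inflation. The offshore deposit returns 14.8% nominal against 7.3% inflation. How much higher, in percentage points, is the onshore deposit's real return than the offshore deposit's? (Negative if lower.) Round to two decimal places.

-4.08

The onshore deposit real return: 1.131/1.099 − 1 = 2.912%.
The offshore deposit real return: 1.148/1.073 − 1 = 6.990%.
Difference: 2.912 − 6.990 = -4.078 pp.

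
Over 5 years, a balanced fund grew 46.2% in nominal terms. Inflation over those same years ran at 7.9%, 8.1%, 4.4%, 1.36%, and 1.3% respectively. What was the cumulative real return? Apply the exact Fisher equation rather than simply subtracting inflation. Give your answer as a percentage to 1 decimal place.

Cumulative inflation factor: 1.079 × 1.081 × 1.044 × 1.0136 × 1.013 ≈ 1.25033.
Nominal growth factor: 1.46200. Real growth factor = 1.46200 / 1.25033 ≈ 1.16929.
Total real return ≈ 16.9294%.

16.9%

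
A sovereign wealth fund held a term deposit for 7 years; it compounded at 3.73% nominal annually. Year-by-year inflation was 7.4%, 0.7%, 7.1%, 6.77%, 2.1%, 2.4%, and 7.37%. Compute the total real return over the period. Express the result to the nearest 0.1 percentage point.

Cumulative inflation factor: 1.074 × 1.007 × 1.071 × 1.0677 × 1.021 × 1.024 × 1.0737 ≈ 1.38829.
Nominal growth factor: 1.29220. Real growth factor = 1.29220 / 1.38829 ≈ 0.93079.
Total real return ≈ -6.9215%.

-6.9%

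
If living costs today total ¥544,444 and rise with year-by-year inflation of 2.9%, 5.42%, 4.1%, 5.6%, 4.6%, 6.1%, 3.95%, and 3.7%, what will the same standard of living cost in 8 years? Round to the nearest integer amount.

Cumulative price-level factor: 1.029 × 1.0542 × 1.041 × 1.056 × 1.046 × 1.061 × 1.0395 × 1.037 ≈ 1.4266037223.
Multiplying ¥544,444 by the price-level factor gives the future nominal sum.

¥776,706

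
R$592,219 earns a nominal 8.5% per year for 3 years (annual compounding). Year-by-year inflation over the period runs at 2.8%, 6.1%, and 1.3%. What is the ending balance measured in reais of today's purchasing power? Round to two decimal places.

Nominal value at maturity: R$592,219 × (1 + 8.5%)^3 ≈ R$756,434.89.
Price-level factor over 3 years: 1.028 × 1.061 × 1.013 = 1.104887204.
The maturity value deflated by that factor is the answer in today's purchasing power.

R$684,626.35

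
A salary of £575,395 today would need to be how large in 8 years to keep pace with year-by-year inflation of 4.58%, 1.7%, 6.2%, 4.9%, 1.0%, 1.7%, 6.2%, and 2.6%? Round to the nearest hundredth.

£763,044.53

Cumulative price-level factor: 1.0458 × 1.017 × 1.062 × 1.049 × 1.010 × 1.017 × 1.062 × 1.026 ≈ 1.3261229760.
The nominal amount required is £575,395 scaled up by that factor.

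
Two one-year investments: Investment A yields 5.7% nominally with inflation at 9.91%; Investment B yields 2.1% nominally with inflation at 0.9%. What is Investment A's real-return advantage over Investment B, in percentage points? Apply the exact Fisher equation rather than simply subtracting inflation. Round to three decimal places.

-5.020

Investment A real return: 1.057/1.0991 − 1 = -3.8304%.
Investment B real return: 1.021/1.009 − 1 = 1.1893%.
Difference: -3.8304 − 1.1893 = -5.0197 pp.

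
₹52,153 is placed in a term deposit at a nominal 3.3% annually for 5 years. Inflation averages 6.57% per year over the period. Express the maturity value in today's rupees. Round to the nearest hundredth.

₹44,627.86

Nominal value at maturity: ₹52,153 × (1 + 3.3%)^5 ≈ ₹61,345.24.
Price-level factor over 5 years: (1 + 6.57%)^5 ≈ 1.3745952185.
Dividing the nominal maturity value by the price-level factor gives the value in today's money.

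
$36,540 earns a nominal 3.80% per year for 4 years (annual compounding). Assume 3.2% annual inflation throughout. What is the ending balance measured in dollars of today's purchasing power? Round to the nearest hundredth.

$37,397.21

Nominal value at maturity: $36,540 × (1 + 3.80%)^4 ≈ $42,418.76.
Price-level factor over 4 years: (1 + 3.2%)^4 ≈ 1.1342761206.
The maturity value deflated by that factor is the answer in today's purchasing power.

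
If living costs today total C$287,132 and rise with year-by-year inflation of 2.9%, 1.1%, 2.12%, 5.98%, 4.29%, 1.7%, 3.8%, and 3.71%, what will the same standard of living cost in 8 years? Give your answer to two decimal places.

Cumulative price-level factor: 1.029 × 1.011 × 1.0212 × 1.0598 × 1.0429 × 1.017 × 1.038 × 1.0371 ≈ 1.2855319055.
Multiplying C$287,132 by the price-level factor gives the future nominal sum.

C$369,117.35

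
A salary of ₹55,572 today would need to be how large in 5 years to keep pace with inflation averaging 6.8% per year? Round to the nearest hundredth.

Cumulative price-level factor: (1+6.8%)^5 ≈ 1.3894926808.
The nominal amount required is ₹55,572 scaled up by that factor.

₹77,216.89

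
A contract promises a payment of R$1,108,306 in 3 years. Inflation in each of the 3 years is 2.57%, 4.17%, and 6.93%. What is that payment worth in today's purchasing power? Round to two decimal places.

Price-level factor over 3 years: 1.0257 × 1.0417 × 1.0693 ≈ 1.1425167781.
Purchasing power today: R$1,108,306 divided by that factor.

R$970,056.65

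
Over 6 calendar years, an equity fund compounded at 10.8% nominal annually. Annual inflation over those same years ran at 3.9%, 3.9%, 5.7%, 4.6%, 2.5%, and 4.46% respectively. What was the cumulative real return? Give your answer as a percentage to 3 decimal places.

44.786%

Cumulative inflation factor: 1.039 × 1.039 × 1.057 × 1.046 × 1.025 × 1.0446 ≈ 1.27794.
Nominal growth factor: 1.85028. Real growth factor = 1.85028 / 1.27794 ≈ 1.44786.
Total real return ≈ 44.7861%.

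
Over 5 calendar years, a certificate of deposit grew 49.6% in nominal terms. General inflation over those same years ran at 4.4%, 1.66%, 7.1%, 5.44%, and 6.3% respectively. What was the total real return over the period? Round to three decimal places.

17.423%

Cumulative inflation factor: 1.044 × 1.0166 × 1.071 × 1.0544 × 1.063 ≈ 1.27403.
Nominal growth factor: 1.49600. Real growth factor = 1.49600 / 1.27403 ≈ 1.17423.
Total real return ≈ 17.4229%.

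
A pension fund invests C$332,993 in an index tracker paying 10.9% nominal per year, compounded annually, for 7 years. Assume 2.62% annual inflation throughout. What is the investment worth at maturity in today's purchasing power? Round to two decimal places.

Nominal value at maturity: C$332,993 × (1 + 10.9%)^7 ≈ C$686,998.72.
Price-level factor over 7 years: (1 + 2.62%)^7 ≈ 1.1984614590.
Dividing the nominal maturity value by the price-level factor gives the value in today's money.

C$573,233.89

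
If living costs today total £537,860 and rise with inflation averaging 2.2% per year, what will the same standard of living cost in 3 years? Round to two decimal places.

Cumulative price-level factor: (1+2.2%)^3 = 1.067462648.
The nominal amount required is £537,860 scaled up by that factor.

£574,145.46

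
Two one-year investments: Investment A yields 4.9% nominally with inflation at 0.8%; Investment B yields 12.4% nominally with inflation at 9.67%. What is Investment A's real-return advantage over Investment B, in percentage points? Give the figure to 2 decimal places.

Investment A real return: 1.049/1.008 − 1 = 4.067%.
Investment B real return: 1.124/1.0967 − 1 = 2.489%.
Difference: 4.067 − 2.489 = 1.578 pp.

1.58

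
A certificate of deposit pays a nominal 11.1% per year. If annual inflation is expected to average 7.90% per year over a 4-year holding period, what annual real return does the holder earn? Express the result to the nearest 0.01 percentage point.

2.97%

With constant rates the annual real return is the same each year: (1+11.1%)/(1+7.90%) − 1 = 0.02966.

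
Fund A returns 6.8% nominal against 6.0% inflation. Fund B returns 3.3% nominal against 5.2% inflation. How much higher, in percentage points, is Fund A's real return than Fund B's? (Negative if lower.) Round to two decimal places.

Fund A real return: 1.068/1.060 − 1 = 0.755%.
Fund B real return: 1.033/1.052 − 1 = -1.806%.
Difference: 0.755 − (-1.806) = 2.561 pp.

2.56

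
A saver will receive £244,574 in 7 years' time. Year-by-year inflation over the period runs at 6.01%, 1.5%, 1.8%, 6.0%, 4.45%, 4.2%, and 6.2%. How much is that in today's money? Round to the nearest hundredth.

Price-level factor over 7 years: 1.0601 × 1.015 × 1.018 × 1.060 × 1.0445 × 1.042 × 1.062 ≈ 1.3420453760.
Purchasing power today: £244,574 divided by that factor.

£182,239.74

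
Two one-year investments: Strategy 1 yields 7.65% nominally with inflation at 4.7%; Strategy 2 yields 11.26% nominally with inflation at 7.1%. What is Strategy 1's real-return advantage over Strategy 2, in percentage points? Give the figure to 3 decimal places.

-1.067

Strategy 1 real return: 1.0765/1.047 − 1 = 2.8176%.
Strategy 2 real return: 1.1126/1.071 − 1 = 3.8842%.
Difference: 2.8176 − 3.8842 = -1.0666 pp.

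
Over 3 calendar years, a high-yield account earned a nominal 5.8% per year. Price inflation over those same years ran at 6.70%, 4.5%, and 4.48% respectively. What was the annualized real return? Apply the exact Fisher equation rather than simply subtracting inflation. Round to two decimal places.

Cumulative inflation factor: 1.0670 × 1.045 × 1.0448 ≈ 1.16497.
Nominal growth factor: 1.18429. Real growth factor = 1.18429 / 1.16497 ≈ 1.01658.
Annualized: 1.01658^(1/3) − 1 ≈ 0.00550.

0.55%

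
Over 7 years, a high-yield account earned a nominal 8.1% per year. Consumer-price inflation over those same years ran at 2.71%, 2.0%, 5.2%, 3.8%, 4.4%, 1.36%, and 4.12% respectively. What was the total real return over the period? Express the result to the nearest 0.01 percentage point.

Cumulative inflation factor: 1.0271 × 1.020 × 1.052 × 1.038 × 1.044 × 1.0136 × 1.0412 ≈ 1.26045.
Nominal growth factor: 1.72496. Real growth factor = 1.72496 / 1.26045 ≈ 1.36852.
Total real return ≈ 36.8525%.

36.85%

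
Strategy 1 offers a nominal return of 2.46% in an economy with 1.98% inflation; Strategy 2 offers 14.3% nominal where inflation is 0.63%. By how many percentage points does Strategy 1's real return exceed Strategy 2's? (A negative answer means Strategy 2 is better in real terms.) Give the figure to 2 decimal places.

-13.11

Strategy 1 real return: 1.0246/1.0198 − 1 = 0.471%.
Strategy 2 real return: 1.143/1.0063 − 1 = 13.584%.
Difference: 0.471 − 13.584 = -13.113 pp.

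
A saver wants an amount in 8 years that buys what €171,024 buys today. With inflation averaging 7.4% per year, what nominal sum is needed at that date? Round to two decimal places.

€302,754.99

Cumulative price-level factor: (1+7.4%)^8 ≈ 1.7702485646.
The nominal amount required is €171,024 scaled up by that factor.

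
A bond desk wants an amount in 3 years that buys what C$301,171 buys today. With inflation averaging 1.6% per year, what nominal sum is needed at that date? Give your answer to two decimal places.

Cumulative price-level factor: (1+1.6%)^3 = 1.048772096.
Multiplying C$301,171 by the price-level factor gives the future nominal sum.

C$315,859.74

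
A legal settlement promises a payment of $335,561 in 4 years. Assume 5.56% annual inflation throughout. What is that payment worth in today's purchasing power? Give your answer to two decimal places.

Price-level factor over 4 years: (1 + 5.56%)^4 ≈ 1.2416452350.
Purchasing power today: $335,561 divided by that factor.

$270,255.13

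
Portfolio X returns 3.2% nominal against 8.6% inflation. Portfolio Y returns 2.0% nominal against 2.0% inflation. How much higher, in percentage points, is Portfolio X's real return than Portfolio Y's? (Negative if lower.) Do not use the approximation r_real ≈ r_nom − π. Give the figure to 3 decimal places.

-4.972

Portfolio X real return: 1.032/1.086 − 1 = -4.9724%.
Portfolio Y real return: 1.020/1.020 − 1 = 0.0000%.
Difference: -4.9724 − 0.0000 = -4.9724 pp.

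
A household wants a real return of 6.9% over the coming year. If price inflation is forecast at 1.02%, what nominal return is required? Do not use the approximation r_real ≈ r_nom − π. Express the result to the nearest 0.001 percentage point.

By the Fisher equation, 1 + r_nom = (1 + 6.9%)(1 + 1.02%) = 1.069 × 1.0102 = 1.0799038.
So r_nom = 7.99038%.

7.990%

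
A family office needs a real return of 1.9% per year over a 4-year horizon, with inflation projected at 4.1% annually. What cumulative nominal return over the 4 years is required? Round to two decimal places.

26.62%

Required annual nominal rate: (1+1.9%)(1+4.1%) − 1 = 6.0779%.
Cumulative over 4 years: (1 + 0.060779)^4 − 1 ≈ 0.26619.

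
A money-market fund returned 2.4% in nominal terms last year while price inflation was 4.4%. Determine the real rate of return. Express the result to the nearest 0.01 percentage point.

Real return via the Fisher equation: (1 + 2.4%)/(1 + 4.4%) − 1 = 1.024/1.044 − 1 ≈ -0.01916.

-1.92%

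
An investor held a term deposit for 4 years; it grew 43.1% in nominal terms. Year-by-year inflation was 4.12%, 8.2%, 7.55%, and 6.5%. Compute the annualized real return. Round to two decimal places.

2.62%

Cumulative inflation factor: 1.0412 × 1.082 × 1.0755 × 1.065 ≈ 1.29039.
Nominal growth factor: 1.43100. Real growth factor = 1.43100 / 1.29039 ≈ 1.10897.
Annualized: 1.10897^(1/4) − 1 ≈ 0.02619.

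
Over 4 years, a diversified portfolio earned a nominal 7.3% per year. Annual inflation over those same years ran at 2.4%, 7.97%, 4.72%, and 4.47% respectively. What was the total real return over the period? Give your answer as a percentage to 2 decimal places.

Cumulative inflation factor: 1.024 × 1.0797 × 1.0472 × 1.0447 ≈ 1.20955.
Nominal growth factor: 1.32556. Real growth factor = 1.32556 / 1.20955 ≈ 1.09591.
Total real return ≈ 9.5909%.

9.59%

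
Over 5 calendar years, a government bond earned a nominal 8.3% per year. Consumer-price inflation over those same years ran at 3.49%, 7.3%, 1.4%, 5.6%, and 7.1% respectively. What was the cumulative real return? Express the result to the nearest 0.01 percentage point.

16.99%

Cumulative inflation factor: 1.0349 × 1.073 × 1.014 × 1.056 × 1.071 ≈ 1.27347.
Nominal growth factor: 1.48985. Real growth factor = 1.48985 / 1.27347 ≈ 1.16991.
Total real return ≈ 16.9911%.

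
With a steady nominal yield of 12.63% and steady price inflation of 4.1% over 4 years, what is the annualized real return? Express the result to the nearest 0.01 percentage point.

8.19%

With constant rates the annual real return is the same each year: (1+12.63%)/(1+4.1%) − 1 = 0.08194.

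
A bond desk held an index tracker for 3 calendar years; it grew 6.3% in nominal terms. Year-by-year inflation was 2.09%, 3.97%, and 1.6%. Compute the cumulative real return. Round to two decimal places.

-1.43%

Cumulative inflation factor: 1.0209 × 1.0397 × 1.016 ≈ 1.07841.
Nominal growth factor: 1.06300. Real growth factor = 1.06300 / 1.07841 ≈ 0.98571.
Total real return ≈ -1.4292%.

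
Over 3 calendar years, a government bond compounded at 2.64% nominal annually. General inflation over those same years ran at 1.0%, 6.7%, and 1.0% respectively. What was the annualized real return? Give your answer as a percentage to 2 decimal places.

Cumulative inflation factor: 1.010 × 1.067 × 1.010 ≈ 1.08845.
Nominal growth factor: 1.08131. Real growth factor = 1.08131 / 1.08845 ≈ 0.99344.
Annualized: 0.99344^(1/3) − 1 ≈ -0.00219.

-0.22%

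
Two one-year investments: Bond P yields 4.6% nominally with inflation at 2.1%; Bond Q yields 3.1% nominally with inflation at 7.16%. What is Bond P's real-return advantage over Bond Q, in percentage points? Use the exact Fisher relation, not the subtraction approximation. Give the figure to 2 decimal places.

6.24

Bond P real return: 1.046/1.021 − 1 = 2.449%.
Bond Q real return: 1.031/1.0716 − 1 = -3.789%.
Difference: 2.449 − (-3.789) = 6.238 pp.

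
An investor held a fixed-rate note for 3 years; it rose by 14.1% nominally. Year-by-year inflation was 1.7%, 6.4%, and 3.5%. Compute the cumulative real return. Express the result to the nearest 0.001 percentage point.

1.879%

Cumulative inflation factor: 1.017 × 1.064 × 1.035 ≈ 1.11996.
Nominal growth factor: 1.14100. Real growth factor = 1.14100 / 1.11996 ≈ 1.01879.
Total real return ≈ 1.8785%.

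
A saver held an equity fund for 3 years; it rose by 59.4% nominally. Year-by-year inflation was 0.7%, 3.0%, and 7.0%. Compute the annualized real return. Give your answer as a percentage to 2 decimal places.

Cumulative inflation factor: 1.007 × 1.030 × 1.070 ≈ 1.10981.
Nominal growth factor: 1.59400. Real growth factor = 1.59400 / 1.10981 ≈ 1.43628.
Annualized: 1.43628^(1/3) − 1 ≈ 0.12827.

12.83%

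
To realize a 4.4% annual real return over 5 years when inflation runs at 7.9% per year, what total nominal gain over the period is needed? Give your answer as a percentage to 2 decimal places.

81.39%

Required annual nominal rate: (1+4.4%)(1+7.9%) − 1 = 12.6476%.
Cumulative over 5 years: (1 + 0.126476)^5 − 1 ≈ 0.81388.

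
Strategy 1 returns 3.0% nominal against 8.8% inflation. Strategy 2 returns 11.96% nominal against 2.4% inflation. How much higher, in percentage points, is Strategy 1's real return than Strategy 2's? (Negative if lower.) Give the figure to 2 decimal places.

Strategy 1 real return: 1.030/1.088 − 1 = -5.331%.
Strategy 2 real return: 1.1196/1.024 − 1 = 9.336%.
Difference: -5.331 − 9.336 = -14.667 pp.

-14.67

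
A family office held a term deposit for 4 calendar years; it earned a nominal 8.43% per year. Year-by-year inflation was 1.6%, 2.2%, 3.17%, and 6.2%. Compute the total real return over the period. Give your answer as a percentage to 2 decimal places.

21.50%

Cumulative inflation factor: 1.016 × 1.022 × 1.0317 × 1.062 ≈ 1.13769.
Nominal growth factor: 1.38229. Real growth factor = 1.38229 / 1.13769 ≈ 1.21500.
Total real return ≈ 21.4997%.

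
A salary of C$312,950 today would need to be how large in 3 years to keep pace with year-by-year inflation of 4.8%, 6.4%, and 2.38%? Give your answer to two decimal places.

C$357,267.07

Cumulative price-level factor: 1.048 × 1.064 × 1.0238 = 1.1416107136.
Multiplying C$312,950 by the price-level factor gives the future nominal sum.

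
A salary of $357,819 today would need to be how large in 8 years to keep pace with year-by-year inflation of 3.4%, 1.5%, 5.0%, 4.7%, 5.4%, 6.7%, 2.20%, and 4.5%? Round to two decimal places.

Cumulative price-level factor: 1.034 × 1.015 × 1.050 × 1.047 × 1.054 × 1.067 × 1.0220 × 1.045 ≈ 1.3857815608.
The nominal amount required is $357,819 scaled up by that factor.

$495,858.97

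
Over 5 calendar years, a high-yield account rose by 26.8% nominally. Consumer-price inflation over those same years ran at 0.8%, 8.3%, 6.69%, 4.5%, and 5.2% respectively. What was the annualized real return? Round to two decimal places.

Cumulative inflation factor: 1.008 × 1.083 × 1.0669 × 1.045 × 1.052 ≈ 1.28040.
Nominal growth factor: 1.26800. Real growth factor = 1.26800 / 1.28040 ≈ 0.99032.
Annualized: 0.99032^(1/5) − 1 ≈ -0.00194.

-0.19%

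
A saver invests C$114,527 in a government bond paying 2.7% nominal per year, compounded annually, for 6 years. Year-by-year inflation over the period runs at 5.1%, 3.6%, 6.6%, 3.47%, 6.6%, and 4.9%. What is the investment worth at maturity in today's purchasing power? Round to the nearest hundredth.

C$100,060.74

Nominal value at maturity: C$114,527 × (1 + 2.7%)^6 ≈ C$134,378.73.
Price-level factor over 6 years: 1.051 × 1.036 × 1.066 × 1.0347 × 1.066 × 1.049 ≈ 1.3429715673.
The maturity value deflated by that factor is the answer in today's purchasing power.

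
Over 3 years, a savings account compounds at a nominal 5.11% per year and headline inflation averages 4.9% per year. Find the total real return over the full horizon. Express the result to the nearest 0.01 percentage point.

0.60%

The annual real rate is (1+5.11%)/(1+4.9%) − 1 = 0.2002%.
Compounded over 3 years: (1 + 0.002002)^3 − 1 ≈ 0.00602.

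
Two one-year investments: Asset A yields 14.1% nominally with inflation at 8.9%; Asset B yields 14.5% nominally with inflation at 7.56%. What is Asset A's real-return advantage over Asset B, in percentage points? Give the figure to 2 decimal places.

Asset A real return: 1.141/1.089 − 1 = 4.775%.
Asset B real return: 1.145/1.0756 − 1 = 6.452%.
Difference: 4.775 − 6.452 = -1.677 pp.

-1.68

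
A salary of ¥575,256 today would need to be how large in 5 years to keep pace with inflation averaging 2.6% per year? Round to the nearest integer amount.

¥654,030

Cumulative price-level factor: (1+2.6%)^5 ≈ 1.1369380568.
The nominal amount required is ¥575,256 scaled up by that factor.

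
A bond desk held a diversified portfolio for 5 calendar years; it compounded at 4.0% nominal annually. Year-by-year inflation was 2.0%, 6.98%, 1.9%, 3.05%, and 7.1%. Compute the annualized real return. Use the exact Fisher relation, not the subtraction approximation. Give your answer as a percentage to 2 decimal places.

-0.17%

Cumulative inflation factor: 1.020 × 1.0698 × 1.019 × 1.0305 × 1.071 ≈ 1.22720.
Nominal growth factor: 1.21665. Real growth factor = 1.21665 / 1.22720 ≈ 0.99141.
Annualized: 0.99141^(1/5) − 1 ≈ -0.00172.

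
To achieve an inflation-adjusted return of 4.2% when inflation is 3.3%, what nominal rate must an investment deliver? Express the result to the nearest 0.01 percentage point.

By the Fisher equation, 1 + r_nom = (1 + 4.2%)(1 + 3.3%) = 1.042 × 1.033 = 1.076386.
So r_nom = 7.6386%.

7.64%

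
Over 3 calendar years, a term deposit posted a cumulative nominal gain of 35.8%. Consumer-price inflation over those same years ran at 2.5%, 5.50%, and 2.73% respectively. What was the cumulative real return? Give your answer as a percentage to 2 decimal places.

22.24%

Cumulative inflation factor: 1.025 × 1.0550 × 1.0273 ≈ 1.11090.
Nominal growth factor: 1.35800. Real growth factor = 1.35800 / 1.11090 ≈ 1.22244.
Total real return ≈ 22.2436%.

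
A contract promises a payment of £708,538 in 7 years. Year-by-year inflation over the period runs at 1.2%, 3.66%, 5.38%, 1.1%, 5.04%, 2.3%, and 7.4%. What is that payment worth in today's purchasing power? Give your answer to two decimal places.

£549,322.58

Price-level factor over 7 years: 1.012 × 1.0366 × 1.0538 × 1.011 × 1.0504 × 1.023 × 1.074 ≈ 1.2898395664.
Purchasing power today: £708,538 divided by that factor.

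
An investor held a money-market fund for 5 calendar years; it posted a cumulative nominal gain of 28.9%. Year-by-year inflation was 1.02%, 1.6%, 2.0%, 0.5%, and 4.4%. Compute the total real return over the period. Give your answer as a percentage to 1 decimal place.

17.4%

Cumulative inflation factor: 1.0102 × 1.016 × 1.020 × 1.005 × 1.044 ≈ 1.09842.
Nominal growth factor: 1.28900. Real growth factor = 1.28900 / 1.09842 ≈ 1.17351.
Total real return ≈ 17.3505%.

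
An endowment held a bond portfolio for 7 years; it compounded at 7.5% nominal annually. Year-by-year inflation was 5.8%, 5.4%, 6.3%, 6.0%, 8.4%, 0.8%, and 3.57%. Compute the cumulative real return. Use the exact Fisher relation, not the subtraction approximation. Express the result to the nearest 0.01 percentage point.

16.67%

Cumulative inflation factor: 1.058 × 1.054 × 1.063 × 1.060 × 1.084 × 1.008 × 1.0357 ≈ 1.42197.
Nominal growth factor: 1.65905. Real growth factor = 1.65905 / 1.42197 ≈ 1.16673.
Total real return ≈ 16.6729%.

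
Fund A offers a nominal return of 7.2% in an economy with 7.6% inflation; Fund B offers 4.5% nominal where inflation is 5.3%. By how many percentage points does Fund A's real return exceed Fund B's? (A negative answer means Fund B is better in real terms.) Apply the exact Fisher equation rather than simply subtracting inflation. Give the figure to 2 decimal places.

0.39

Fund A real return: 1.072/1.076 − 1 = -0.372%.
Fund B real return: 1.045/1.053 − 1 = -0.760%.
Difference: -0.372 − (-0.760) = 0.388 pp.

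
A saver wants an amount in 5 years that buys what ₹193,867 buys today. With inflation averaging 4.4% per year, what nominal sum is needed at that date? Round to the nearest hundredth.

Cumulative price-level factor: (1+4.4%)^5 ≈ 1.2402307454.
Multiplying ₹193,867 by the price-level factor gives the future nominal sum.

₹240,439.81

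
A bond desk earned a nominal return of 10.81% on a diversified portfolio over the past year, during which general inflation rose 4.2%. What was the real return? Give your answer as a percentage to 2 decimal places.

6.34%

Real return via the Fisher equation: (1 + 10.81%)/(1 + 4.2%) − 1 = 1.1081/1.042 − 1 ≈ 0.06344.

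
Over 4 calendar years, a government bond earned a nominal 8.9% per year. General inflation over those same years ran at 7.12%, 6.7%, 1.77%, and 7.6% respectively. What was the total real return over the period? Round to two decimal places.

Cumulative inflation factor: 1.0712 × 1.067 × 1.0177 × 1.076 ≈ 1.25160.
Nominal growth factor: 1.40641. Real growth factor = 1.40641 / 1.25160 ≈ 1.12368.
Total real return ≈ 12.3685%.

12.37%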